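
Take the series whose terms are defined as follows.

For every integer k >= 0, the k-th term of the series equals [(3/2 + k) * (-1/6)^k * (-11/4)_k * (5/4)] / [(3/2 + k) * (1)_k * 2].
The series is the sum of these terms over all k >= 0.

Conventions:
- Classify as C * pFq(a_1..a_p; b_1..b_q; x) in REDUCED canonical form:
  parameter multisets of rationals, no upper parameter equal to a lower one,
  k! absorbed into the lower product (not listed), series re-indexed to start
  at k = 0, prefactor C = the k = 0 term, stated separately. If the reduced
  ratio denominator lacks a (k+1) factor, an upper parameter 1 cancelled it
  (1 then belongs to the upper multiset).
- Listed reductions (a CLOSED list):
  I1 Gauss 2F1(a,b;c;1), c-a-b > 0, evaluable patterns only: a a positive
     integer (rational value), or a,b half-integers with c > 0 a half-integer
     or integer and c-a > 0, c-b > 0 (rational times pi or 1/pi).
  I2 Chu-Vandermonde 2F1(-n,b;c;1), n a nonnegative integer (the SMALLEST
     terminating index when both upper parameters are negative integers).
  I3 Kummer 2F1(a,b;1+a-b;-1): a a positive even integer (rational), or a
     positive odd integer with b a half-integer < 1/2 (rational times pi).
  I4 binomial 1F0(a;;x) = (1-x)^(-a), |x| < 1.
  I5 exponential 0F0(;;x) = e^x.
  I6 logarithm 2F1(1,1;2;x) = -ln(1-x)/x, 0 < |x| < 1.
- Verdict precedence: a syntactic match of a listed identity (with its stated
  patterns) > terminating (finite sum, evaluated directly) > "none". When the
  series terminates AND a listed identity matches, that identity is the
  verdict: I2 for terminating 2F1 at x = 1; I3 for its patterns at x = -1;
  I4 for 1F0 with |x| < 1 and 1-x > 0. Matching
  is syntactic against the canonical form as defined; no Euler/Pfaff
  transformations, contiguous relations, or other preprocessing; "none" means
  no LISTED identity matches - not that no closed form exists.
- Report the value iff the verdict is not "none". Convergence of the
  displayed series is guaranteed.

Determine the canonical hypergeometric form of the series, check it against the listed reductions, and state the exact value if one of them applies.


At argument -1/6: a 1F0 with upper {-11/4}, lower {-}, scaled by C = 5/8. Verdict at x = -1/6: the binomial series (I4) matches (the 1F0 binomial series: exponent 11/4, x = -1/6). Sum: (5/8) * (7/6)^(11/4).

Structural cue: x = (-1/6) and the constant factors (prefactor 5/8) combine into one prefactor.
Consecutive-term ratio: r(k) = (-1/6) * (k-11/4) / [(k+1)] - rational in k. x = (-1/6); t_0 = 5/8; negate the roots.


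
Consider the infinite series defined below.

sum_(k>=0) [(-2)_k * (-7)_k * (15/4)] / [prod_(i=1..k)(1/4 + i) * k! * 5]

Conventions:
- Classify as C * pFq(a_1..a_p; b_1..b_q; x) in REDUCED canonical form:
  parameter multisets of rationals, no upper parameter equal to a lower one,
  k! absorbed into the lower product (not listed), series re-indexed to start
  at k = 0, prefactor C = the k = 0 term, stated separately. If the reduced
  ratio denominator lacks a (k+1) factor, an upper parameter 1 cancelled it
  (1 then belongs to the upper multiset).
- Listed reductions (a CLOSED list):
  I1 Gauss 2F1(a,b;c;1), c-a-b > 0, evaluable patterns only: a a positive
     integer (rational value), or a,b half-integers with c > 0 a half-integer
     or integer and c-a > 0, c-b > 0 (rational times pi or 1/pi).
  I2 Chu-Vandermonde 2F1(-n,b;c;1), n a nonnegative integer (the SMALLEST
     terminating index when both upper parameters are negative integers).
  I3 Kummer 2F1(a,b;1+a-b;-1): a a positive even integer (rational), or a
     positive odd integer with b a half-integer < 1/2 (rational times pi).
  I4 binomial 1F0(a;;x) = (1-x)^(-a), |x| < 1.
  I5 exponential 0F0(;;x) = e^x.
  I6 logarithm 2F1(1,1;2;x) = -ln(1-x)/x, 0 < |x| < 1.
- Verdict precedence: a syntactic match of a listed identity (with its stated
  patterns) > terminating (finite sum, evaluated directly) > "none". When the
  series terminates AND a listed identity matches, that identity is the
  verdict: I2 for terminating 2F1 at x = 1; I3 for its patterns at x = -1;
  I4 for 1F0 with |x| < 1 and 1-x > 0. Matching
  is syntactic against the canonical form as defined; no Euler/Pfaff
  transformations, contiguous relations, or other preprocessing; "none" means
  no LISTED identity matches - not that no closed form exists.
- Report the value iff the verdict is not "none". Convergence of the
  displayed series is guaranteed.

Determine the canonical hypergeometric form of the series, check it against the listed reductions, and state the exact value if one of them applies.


Structural cue: x = 1 and the constant factors (C = 3/4) combine into one prefactor.
Ratio: r(k) = 1 * (k-7) (k-2) / [(k+5/4) (k+1)] ; factor over Q: parameters, x = 1, and C = 3/4.

x = 1 here; the reduced form reads 2F1, upper {-7, -2}, lower {5/4}, C = 3/4. Verdict: Vandermonde's identity (I2) applies (terminating 2F1 at x = 1 with n = 2, b = -7, c = 5/4). Value: 407/20.


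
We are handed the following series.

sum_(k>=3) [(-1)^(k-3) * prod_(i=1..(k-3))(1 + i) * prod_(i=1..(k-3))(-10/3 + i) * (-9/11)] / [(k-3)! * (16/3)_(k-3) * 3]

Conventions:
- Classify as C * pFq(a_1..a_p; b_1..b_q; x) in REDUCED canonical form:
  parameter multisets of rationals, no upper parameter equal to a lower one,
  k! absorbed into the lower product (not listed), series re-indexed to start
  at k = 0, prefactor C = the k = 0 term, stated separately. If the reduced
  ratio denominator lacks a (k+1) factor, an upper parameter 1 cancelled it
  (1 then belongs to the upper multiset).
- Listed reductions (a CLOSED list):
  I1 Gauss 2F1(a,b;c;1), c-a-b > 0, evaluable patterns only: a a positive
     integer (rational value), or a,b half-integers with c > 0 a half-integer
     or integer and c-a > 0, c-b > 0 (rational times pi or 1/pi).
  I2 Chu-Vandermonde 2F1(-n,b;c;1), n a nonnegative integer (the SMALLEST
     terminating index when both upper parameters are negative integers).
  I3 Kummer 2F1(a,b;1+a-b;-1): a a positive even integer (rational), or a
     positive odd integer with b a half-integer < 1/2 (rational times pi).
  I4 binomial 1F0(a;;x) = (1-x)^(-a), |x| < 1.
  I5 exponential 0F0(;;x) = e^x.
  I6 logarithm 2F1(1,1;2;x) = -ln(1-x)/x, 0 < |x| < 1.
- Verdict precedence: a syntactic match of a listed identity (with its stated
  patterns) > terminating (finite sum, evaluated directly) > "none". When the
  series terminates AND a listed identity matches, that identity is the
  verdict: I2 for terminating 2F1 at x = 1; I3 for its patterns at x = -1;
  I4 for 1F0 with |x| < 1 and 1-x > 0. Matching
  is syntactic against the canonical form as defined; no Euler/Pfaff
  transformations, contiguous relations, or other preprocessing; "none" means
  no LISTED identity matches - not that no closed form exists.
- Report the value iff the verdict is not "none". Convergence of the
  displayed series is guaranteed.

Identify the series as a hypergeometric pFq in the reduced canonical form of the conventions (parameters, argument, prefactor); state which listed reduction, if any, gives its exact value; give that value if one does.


Canonical form: C = -3/11 times 2F1 with upper {-7/3, 2}, lower {16/3}, x = -1. Verdict (x = -1): Kummer (I3) applies (x = -1; c = 16/3 equals 1+a-b for upper {-7/3, 2}: listed pattern). Value: -13/22.

Key step: t_0 being -3/11, the running product (prefactor -3/11) telescopes to a rising factorial.
Consecutive-term ratio: r(k) = (-1) * (k-7/3) (k+2) / [(k+16/3) (k+1)] - rational; roots negated = parameters, x = (-1), C = -3/11.


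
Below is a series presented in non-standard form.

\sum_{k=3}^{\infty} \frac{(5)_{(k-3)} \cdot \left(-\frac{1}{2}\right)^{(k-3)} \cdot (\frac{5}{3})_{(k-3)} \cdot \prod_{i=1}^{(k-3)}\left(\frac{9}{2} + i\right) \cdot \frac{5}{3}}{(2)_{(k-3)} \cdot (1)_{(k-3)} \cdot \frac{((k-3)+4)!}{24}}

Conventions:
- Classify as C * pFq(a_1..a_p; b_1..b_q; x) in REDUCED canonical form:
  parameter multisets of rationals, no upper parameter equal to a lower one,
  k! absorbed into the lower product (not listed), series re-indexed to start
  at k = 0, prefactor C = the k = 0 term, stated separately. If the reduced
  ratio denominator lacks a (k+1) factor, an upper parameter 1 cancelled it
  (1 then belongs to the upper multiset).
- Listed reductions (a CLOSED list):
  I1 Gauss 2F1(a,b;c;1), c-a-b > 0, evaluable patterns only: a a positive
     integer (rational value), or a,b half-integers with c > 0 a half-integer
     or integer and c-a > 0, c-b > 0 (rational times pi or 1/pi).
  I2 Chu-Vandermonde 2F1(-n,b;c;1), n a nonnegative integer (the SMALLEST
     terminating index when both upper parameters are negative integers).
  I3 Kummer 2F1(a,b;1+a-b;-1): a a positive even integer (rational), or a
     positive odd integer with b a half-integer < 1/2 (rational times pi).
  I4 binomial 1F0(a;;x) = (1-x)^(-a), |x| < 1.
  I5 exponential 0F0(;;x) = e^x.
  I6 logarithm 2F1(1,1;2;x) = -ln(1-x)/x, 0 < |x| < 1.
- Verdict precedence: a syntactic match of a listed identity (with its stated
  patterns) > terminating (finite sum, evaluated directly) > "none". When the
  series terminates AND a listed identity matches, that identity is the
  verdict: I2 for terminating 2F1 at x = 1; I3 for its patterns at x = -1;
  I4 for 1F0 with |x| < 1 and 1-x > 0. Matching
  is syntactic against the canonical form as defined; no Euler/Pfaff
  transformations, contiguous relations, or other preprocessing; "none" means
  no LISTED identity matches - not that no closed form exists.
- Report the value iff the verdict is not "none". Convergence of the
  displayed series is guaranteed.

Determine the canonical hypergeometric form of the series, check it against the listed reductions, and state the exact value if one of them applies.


At argument -\frac{1}{2}: a 2F1 with upper {\frac{5}{3}, \frac{11}{2}}, lower {2}, scaled by C = \frac{5}{3}. Verdict: none. A 2F1 with upper {\frac{5}{3}, \frac{11}{2}} fits none of I1-I6 at x = -\frac{1}{2}; the sum runs forever.

Key step: from the first term \frac{5}{3}: the parameter 5 appears in both the upper and lower lists and cancels.
Step ratio: r(k) = -\frac{1}{2} * (k+\frac{5}{3}) (k+\frac{11}{2}) / [(k+2) (k+1)] ; factor over Q: parameters, x = -\frac{1}{2}, and C = \frac{5}{3}.


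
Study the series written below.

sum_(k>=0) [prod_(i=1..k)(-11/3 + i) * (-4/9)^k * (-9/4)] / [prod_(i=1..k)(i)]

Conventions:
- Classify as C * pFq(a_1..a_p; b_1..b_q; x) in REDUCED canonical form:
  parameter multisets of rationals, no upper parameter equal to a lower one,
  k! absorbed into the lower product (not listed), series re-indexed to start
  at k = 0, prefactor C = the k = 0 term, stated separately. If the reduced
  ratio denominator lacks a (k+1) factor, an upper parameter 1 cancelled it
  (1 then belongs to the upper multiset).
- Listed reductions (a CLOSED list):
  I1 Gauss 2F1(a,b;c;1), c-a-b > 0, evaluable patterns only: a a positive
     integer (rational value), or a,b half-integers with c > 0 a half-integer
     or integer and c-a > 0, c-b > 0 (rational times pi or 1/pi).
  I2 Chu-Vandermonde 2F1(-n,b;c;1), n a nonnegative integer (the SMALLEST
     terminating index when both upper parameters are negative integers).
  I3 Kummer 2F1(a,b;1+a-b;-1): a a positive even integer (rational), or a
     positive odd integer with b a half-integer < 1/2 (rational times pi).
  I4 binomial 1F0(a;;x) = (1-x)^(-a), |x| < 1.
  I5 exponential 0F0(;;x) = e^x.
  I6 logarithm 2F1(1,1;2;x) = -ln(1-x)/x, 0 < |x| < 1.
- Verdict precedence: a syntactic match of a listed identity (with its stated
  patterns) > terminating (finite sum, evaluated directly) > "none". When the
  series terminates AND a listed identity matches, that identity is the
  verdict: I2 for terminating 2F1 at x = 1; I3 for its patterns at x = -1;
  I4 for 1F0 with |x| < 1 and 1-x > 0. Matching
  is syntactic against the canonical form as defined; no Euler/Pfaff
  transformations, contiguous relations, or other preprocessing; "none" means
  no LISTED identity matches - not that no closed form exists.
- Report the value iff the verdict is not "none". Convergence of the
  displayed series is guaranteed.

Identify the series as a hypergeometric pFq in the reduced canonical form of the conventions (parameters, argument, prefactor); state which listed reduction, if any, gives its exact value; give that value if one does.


This is -9/4 * 1F0(-8/3; -; -4/9) in reduced canonical form. Verdict: the I4 binomial reduction applies (the 1F0 binomial series: exponent 8/3, x = -4/9). Hence: (-9/4) * (13/9)^(8/3).

Key step: t_0 being -9/4, the product of the first k integers (C = -9/4, x = -4/9) is k!.
Term ratio: r(k) = (-4/9) * (k-8/3) / [(k+1)] - rational; roots negated = parameters, x = (-4/9), C = -9/4.


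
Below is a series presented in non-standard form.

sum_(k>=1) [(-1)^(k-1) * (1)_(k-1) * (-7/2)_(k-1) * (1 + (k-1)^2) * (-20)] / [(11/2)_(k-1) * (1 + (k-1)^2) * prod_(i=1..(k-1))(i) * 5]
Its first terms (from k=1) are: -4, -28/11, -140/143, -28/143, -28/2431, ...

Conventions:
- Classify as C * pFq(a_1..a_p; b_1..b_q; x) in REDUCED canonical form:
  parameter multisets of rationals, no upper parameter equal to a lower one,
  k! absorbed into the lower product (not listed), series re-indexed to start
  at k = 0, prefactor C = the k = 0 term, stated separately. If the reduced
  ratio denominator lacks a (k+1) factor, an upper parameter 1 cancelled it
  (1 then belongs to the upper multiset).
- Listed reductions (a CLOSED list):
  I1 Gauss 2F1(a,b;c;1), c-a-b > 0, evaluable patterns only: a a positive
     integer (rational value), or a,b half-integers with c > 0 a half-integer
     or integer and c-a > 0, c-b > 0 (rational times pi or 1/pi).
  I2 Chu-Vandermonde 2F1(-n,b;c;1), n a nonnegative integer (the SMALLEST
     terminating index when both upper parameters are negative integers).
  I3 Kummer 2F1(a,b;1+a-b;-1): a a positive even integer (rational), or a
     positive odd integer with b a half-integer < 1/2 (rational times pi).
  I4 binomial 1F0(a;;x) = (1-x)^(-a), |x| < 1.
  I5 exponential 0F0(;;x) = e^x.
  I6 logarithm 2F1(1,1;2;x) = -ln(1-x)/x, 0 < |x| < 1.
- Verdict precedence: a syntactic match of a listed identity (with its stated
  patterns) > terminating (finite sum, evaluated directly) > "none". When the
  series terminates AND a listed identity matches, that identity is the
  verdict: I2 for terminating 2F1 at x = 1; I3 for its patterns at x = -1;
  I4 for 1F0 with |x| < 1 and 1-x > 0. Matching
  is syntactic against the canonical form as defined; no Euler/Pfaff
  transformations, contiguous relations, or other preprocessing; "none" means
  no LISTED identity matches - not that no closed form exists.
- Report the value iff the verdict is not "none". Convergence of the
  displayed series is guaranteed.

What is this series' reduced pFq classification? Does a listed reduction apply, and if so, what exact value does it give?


Prefactor -4, argument -1: 2F1 with upper {-7/2, 1} over lower {11/2}. Verdict: Kummer's theorem (I3) matches (x = -1; c = 11/2 equals 1+a-b for upper {-7/2, 1}: listed pattern). Its exact value is (-315/128) * pi.

The tell: x = (-1) and the constant factors (C = -4) combine into one prefactor.
Adjacent-term ratio: r(k) = (-1) * (k-7/2) (k+1) / [(k+11/2) (k+1)] - rational; roots negated = parameters, x = (-1), C = -4.


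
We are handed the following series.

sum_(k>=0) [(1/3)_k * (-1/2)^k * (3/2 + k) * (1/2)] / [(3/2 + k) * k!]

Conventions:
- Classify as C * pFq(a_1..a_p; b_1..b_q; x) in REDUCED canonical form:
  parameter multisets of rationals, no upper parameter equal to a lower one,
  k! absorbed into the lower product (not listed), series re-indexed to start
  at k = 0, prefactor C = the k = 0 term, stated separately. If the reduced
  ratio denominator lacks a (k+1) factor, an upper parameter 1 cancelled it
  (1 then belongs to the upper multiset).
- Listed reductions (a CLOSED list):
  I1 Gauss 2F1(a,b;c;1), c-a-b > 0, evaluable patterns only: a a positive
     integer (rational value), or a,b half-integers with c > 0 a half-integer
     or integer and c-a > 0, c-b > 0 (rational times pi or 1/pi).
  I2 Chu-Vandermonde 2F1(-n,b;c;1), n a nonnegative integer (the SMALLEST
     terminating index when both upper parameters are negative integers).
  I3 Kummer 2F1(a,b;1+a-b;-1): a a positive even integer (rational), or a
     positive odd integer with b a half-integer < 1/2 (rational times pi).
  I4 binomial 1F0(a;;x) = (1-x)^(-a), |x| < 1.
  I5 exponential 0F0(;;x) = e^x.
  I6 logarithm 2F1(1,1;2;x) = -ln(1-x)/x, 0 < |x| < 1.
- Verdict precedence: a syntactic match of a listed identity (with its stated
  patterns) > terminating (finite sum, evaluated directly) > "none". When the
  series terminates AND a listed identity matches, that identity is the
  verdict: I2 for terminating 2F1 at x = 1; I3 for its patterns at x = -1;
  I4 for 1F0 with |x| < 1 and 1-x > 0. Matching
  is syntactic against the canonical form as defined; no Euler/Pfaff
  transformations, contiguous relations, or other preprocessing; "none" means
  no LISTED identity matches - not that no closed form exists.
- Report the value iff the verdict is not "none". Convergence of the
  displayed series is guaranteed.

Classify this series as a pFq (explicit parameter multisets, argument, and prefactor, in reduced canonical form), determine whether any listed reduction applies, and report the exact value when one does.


At argument -1/2: a 1F0 with upper {1/3}, lower {-}, scaled by C = 1/2. Verdict: this is the I4 binomial reduction (the 1F0 binomial series: exponent -1/3, x = -1/2). Sum: (1/2) * (3/2)^(-1/3).

The tell: with t_0 = 1/2, striking the common factor k + 3/2 reduces the term (C = 1/2, x = -1/2).
Consecutive-term ratio: r(k) = (-1/2) * (k+1/3) / [(k+1)] - poly over poly, x = (-1/2) from leading terms; C = 1/2 at k = 0.


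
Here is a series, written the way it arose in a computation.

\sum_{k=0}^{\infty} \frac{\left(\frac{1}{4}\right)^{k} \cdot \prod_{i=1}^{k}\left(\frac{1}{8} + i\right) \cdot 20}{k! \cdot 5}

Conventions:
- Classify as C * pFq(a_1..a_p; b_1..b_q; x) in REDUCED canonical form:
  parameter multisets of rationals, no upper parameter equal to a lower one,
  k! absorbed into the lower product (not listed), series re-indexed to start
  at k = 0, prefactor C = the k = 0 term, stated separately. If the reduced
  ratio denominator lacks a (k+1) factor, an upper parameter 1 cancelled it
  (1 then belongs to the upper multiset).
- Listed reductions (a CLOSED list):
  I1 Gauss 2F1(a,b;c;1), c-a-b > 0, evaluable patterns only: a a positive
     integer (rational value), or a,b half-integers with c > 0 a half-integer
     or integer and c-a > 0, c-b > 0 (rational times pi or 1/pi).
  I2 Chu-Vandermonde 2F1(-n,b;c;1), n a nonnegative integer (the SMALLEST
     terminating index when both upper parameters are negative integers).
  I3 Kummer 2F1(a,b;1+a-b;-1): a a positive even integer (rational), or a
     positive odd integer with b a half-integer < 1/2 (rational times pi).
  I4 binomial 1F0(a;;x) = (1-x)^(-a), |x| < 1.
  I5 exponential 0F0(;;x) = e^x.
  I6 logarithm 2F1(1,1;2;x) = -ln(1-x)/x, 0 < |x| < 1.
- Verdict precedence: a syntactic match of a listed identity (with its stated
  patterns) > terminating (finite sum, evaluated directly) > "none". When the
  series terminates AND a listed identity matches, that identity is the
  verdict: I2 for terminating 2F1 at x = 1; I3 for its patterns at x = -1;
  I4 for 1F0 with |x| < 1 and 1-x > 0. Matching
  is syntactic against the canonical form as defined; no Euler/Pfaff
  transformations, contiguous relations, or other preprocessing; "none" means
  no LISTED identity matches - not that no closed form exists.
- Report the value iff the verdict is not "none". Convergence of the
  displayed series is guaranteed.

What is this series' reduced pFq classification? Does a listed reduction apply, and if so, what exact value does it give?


First insight: from the first term 4: the constant factors (prefactor 4) combine into one prefactor.
Adjacent-term ratio: r(k) = \frac{1}{4} * (k+\frac{9}{8}) / [(k+1)] - poly over poly, x = \frac{1}{4} from leading terms; C = 4 at k = 0.

At argument \frac{1}{4}: a 1F0 with upper {\frac{9}{8}}, lower {-}, scaled by C = 4. Verdict: the binomial series (I4) fires (the 1F0 binomial series: exponent -9/8, x = \frac{1}{4}). Hence: 4 \cdot \left(\frac{3}{4}\right)^{-\frac{9}{8}}.


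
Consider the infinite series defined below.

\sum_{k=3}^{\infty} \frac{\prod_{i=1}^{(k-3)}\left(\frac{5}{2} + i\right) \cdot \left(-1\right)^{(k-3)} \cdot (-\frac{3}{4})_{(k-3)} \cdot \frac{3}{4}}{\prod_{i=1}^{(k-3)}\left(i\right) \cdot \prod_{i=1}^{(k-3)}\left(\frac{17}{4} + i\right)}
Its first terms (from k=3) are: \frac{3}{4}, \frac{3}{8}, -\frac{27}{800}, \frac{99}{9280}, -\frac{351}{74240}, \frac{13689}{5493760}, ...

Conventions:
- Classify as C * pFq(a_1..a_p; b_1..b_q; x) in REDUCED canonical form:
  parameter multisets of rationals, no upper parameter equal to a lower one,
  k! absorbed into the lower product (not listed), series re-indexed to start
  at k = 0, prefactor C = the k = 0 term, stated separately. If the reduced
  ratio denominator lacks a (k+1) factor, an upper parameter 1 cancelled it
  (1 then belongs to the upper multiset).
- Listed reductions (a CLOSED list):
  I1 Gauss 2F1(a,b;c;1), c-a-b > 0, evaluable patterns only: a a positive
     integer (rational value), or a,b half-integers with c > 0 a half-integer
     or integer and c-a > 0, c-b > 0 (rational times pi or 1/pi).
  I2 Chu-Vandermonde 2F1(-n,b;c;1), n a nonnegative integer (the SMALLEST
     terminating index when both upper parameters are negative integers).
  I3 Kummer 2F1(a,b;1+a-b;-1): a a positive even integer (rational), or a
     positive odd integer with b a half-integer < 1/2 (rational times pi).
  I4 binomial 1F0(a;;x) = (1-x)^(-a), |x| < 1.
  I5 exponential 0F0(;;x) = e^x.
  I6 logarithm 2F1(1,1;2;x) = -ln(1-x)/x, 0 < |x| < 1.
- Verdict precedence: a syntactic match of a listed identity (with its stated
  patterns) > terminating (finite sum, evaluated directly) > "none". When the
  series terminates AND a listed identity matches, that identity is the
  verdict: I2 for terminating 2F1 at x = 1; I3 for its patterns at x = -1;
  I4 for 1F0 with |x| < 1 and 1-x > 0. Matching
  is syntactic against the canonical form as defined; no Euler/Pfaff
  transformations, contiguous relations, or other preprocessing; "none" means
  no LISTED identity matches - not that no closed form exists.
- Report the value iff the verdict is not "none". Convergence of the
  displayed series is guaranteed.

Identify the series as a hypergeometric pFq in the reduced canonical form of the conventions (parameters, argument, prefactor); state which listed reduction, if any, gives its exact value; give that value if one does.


The series (x = -1) is 2F1: upper {-\frac{3}{4}, \frac{7}{2}}, lower {\frac{21}{4}}, prefactor \frac{3}{4}. Verdict: none. A 2F1 with upper {-\frac{3}{4}, \frac{7}{2}} fits none of I1-I6 at x = -1; the sum runs forever.

Key observation: from the first term \frac{3}{4}: the running product (C = 3/4, x = -1) telescopes to a rising factorial.
Consecutive-term ratio: r(k) = -1 * (k-\frac{3}{4}) (k+\frac{7}{2}) / [(k+\frac{21}{4}) (k+1)] - rational in k, leading ratio -1; with t_0 = \frac{3}{4}, classification follows.


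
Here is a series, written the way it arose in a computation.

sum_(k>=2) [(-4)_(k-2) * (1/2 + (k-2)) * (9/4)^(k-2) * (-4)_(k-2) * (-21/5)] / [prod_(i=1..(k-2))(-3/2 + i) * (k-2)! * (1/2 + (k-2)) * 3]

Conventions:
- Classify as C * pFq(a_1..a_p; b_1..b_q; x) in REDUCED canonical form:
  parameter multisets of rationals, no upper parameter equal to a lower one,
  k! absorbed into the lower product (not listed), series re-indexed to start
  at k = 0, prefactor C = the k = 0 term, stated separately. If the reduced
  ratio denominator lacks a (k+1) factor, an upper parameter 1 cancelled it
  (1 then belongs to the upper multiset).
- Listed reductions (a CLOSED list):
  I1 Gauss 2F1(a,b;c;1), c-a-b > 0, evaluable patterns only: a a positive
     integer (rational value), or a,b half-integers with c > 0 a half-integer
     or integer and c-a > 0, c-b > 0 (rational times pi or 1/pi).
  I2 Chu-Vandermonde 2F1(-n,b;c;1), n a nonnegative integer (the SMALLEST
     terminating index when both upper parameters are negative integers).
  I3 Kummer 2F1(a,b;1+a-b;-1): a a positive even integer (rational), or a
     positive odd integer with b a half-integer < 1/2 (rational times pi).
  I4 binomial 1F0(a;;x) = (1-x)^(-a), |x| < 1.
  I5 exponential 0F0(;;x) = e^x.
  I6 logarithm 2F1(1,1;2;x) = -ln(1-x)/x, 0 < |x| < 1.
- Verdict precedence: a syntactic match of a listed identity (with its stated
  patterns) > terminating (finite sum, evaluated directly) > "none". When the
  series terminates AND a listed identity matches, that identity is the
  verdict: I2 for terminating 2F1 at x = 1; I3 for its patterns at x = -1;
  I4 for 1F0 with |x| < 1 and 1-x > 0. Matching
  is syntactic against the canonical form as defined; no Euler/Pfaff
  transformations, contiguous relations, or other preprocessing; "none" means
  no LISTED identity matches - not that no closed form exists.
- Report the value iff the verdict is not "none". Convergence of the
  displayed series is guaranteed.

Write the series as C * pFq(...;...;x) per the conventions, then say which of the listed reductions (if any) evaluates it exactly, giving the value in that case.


Canonical form: C = -7/5 times 2F1 with upper {-4, -4}, lower {-1/2}, x = 9/4. Verdict: terminating. With -4 upstairs the series is a 5-term polynomial sum; evaluated term by term. Exact value: 357077/50.

The tell: with t_0 = -7/5, the constant factors (C = -7/5) combine into one prefactor.
Term ratio: r(k) = (9/4) * (k-4) (k-4) / [(k-1/2) (k+1)] - rational in k, leading ratio (9/4); with t_0 = -7/5, classification follows.


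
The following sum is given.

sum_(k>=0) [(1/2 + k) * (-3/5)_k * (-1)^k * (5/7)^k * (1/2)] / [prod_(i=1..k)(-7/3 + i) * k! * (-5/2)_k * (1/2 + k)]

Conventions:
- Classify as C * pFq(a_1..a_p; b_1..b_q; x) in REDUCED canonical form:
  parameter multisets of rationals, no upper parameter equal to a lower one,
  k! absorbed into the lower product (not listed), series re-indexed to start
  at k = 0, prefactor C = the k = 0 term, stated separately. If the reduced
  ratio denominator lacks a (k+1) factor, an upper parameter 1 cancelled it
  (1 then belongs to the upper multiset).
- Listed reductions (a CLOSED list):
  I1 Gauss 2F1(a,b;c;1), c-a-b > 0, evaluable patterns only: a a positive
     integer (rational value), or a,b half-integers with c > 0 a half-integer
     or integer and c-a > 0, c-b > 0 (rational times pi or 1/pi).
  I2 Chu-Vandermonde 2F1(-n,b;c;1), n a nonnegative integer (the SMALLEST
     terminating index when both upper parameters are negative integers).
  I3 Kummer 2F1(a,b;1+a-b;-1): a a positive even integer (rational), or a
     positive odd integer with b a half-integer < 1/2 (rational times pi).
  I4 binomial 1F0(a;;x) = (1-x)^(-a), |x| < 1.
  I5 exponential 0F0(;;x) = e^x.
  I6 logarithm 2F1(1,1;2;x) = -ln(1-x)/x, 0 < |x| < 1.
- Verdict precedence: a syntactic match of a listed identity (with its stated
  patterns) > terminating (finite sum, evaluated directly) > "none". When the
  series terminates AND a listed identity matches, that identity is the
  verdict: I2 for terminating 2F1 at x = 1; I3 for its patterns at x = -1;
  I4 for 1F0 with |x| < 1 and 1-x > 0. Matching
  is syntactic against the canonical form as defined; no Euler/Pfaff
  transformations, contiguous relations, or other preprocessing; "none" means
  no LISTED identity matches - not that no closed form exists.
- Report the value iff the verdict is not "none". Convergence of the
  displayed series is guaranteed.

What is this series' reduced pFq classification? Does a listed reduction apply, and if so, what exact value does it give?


Prefactor 1/2, argument -5/7: 1F2 with upper {-3/5} over lower {-5/2, -4/3}. Verdict: none - at argument -5/7 the multisets {-3/5} ; {-5/2, -4/3} match no listed identity.

First insight: with t_0 = 1/2, striking the common factor k + 1/2 reduces the term (C = 1/2).
Consecutive-term ratio: r(k) = (-5/7) * (k-3/5) / [(k-5/2) (k-4/3) (k+1)] - poly over poly, x = (-5/7) from leading terms; C = 1/2 at k = 0.


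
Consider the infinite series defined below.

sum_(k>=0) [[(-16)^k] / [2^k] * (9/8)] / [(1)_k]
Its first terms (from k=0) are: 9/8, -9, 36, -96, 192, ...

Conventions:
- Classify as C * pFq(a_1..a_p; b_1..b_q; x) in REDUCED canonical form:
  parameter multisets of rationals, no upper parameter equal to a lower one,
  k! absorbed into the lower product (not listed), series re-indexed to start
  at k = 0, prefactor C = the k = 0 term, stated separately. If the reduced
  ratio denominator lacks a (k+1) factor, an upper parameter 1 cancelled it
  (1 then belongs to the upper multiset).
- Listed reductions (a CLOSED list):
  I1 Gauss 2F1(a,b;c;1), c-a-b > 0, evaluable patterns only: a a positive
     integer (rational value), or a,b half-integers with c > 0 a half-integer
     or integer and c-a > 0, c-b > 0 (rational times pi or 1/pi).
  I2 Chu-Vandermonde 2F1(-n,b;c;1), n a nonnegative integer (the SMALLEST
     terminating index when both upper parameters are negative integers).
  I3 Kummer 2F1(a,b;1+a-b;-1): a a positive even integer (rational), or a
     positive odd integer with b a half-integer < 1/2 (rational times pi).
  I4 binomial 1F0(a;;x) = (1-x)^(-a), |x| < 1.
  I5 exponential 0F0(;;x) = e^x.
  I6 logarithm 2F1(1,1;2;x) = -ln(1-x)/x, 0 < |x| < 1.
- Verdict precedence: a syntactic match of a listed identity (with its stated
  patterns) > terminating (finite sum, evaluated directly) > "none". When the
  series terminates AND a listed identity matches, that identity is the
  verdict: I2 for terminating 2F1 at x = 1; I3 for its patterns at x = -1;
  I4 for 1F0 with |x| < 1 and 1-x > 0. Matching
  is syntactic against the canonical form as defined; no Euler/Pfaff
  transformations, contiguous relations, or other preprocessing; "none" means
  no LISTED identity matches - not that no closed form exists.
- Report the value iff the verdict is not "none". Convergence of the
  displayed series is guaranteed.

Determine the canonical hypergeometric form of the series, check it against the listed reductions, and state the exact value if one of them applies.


Classification (C = 9/8): 0F0 with upper {-}, lower {-}, argument x = -8. Verdict at x = -8: the I5 exponential reduction matches (the 0F0 exponential series at x = -8). Its exact value is (9/8) * e^(-8).

The tell: with t_0 = 9/8, (1)_k (C = 9/8, x = -8) is k! itself.
Consecutive-term ratio: r(k) = (-8) * 1 / [(k+1)] - rational; roots negated = parameters, x = (-8), C = 9/8.


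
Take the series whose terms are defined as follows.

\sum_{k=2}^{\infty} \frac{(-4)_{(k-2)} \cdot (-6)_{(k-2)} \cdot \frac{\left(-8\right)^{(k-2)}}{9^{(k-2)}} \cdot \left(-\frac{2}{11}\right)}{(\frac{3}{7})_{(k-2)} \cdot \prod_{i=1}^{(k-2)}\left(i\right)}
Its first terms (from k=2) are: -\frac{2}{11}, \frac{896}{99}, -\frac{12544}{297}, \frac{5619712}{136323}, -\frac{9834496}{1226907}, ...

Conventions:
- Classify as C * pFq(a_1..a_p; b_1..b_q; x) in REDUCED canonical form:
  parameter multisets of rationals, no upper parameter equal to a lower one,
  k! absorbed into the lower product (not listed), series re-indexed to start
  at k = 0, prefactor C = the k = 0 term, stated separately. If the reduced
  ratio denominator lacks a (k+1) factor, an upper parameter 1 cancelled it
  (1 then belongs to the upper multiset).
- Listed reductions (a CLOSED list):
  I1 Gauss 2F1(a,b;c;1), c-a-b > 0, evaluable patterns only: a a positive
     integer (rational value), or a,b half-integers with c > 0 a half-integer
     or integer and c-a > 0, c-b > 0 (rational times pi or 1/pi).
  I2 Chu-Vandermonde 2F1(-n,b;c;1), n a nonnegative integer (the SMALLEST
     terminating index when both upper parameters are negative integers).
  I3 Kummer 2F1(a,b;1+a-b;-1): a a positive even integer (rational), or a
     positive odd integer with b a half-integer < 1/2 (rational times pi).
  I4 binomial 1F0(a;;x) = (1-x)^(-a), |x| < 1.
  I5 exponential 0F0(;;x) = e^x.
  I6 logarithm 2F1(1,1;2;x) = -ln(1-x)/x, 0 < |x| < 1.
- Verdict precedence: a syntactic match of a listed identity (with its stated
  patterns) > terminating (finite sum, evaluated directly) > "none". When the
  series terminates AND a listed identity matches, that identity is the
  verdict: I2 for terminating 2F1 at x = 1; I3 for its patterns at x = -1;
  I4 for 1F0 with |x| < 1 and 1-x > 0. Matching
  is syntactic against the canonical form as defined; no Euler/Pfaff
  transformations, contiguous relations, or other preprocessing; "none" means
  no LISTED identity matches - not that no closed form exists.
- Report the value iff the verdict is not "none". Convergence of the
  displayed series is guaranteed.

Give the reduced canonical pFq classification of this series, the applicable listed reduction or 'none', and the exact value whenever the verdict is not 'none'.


Key step: with t_0 = -\frac{2}{11}, the two geometric factors (C = -2/11) combine into one argument.
Ratio: r(k) = -\frac{8}{9} * (k-6) (k-4) / [(k+\frac{3}{7}) (k+1)] - rational in k. x = -\frac{8}{9}; t_0 = -\frac{2}{11}; negate the roots.

Classification (C = -\frac{2}{11}): 2F1 with upper {-6, -4}, lower {\frac{3}{7}}, argument x = -\frac{8}{9}. Verdict: terminating - the sum ends at index 4 because -4 is a negative integer; exact evaluation follows. Its exact value is -\frac{195298}{1226907}.


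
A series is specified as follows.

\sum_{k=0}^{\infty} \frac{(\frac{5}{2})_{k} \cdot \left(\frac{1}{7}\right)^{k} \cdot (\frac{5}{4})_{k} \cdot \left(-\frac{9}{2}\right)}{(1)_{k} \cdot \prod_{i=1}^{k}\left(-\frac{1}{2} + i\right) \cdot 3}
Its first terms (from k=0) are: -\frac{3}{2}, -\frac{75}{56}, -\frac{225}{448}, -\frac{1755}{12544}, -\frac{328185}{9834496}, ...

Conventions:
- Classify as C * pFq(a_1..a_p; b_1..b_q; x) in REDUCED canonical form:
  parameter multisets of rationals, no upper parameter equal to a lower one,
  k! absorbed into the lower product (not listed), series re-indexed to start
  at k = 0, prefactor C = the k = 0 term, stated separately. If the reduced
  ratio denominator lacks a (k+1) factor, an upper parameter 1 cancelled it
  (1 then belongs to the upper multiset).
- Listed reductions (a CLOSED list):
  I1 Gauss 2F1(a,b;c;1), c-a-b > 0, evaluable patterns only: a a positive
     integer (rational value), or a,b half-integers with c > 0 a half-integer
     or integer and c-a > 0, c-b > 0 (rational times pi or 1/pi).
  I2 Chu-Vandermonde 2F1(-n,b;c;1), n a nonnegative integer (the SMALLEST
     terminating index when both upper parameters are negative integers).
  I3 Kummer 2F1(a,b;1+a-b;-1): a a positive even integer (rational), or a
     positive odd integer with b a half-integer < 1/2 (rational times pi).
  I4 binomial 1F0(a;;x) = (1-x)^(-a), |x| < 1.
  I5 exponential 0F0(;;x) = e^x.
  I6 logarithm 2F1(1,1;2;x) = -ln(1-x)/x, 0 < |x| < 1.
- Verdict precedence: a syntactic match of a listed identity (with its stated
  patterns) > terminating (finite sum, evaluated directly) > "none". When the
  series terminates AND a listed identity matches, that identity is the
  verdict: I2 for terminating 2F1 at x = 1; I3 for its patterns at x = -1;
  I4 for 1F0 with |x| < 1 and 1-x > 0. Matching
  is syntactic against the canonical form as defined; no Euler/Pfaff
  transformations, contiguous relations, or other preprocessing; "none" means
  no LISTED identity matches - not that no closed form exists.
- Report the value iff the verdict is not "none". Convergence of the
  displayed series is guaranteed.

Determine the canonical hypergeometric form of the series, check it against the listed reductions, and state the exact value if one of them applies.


This is -\frac{3}{2} * 2F1(\frac{5}{4}, \frac{5}{2}; \frac{1}{2}; \frac{1}{7}) in reduced canonical form. Verdict: no listed reduction: x = \frac{1}{7} and upper {\frac{5}{4}, \frac{5}{2}} fail every I1-I6 pattern.

Key step: t_0 being -\frac{3}{2}, (1)_k (prefactor -3/2) is k! itself.
Term ratio: r(k) = \frac{1}{7} * (k+\frac{5}{4}) (k+\frac{5}{2}) / [(k+\frac{1}{2}) (k+1)] - poly over poly, x = \frac{1}{7} from leading terms; C = -\frac{3}{2} at k = 0.


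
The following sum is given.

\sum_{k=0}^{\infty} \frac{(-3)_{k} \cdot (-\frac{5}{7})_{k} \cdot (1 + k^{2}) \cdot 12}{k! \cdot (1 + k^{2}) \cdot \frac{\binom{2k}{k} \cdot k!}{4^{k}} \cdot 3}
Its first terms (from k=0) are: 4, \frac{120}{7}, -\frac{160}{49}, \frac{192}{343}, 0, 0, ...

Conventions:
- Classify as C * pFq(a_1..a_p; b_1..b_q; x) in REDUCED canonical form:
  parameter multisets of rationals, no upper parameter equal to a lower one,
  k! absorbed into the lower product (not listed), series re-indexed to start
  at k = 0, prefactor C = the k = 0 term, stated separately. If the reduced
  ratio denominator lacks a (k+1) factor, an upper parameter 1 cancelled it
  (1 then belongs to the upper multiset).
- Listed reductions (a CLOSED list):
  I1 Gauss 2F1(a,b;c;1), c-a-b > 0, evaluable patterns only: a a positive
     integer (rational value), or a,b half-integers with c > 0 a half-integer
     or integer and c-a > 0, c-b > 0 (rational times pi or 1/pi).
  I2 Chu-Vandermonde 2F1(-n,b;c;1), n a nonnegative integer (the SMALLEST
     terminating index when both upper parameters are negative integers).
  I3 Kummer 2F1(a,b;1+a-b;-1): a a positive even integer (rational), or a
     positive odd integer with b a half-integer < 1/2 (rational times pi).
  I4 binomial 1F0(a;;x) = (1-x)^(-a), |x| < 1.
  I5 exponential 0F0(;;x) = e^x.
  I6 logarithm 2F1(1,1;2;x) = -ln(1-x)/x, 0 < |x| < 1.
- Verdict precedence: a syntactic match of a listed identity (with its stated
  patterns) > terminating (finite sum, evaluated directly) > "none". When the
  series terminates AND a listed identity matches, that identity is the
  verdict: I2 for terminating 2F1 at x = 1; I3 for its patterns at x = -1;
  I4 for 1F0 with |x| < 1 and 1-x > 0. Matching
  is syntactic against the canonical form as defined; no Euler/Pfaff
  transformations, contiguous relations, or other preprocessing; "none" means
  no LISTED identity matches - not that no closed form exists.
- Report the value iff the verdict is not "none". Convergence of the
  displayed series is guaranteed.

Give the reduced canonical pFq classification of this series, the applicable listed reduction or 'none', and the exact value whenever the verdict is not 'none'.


This is 4 * 2F1(-3, -\frac{5}{7}; \frac{1}{2}; 1) in reduced canonical form. Verdict (x = 1): Vandermonde's identity (I2) applies (terminating 2F1 at x = 1 with n = 3, b = -5/7, c = \frac{1}{2}). Its exact value is \frac{6324}{343}.

The tell: t_0 = 4 here, and the lower central binomial (C = 4) hides (1/2)_k.
Term ratio: r(k) = 1 * (k-3) (k-\frac{5}{7}) / [(k+\frac{1}{2}) (k+1)] ; factor over Q: parameters, x = 1, and C = 4.


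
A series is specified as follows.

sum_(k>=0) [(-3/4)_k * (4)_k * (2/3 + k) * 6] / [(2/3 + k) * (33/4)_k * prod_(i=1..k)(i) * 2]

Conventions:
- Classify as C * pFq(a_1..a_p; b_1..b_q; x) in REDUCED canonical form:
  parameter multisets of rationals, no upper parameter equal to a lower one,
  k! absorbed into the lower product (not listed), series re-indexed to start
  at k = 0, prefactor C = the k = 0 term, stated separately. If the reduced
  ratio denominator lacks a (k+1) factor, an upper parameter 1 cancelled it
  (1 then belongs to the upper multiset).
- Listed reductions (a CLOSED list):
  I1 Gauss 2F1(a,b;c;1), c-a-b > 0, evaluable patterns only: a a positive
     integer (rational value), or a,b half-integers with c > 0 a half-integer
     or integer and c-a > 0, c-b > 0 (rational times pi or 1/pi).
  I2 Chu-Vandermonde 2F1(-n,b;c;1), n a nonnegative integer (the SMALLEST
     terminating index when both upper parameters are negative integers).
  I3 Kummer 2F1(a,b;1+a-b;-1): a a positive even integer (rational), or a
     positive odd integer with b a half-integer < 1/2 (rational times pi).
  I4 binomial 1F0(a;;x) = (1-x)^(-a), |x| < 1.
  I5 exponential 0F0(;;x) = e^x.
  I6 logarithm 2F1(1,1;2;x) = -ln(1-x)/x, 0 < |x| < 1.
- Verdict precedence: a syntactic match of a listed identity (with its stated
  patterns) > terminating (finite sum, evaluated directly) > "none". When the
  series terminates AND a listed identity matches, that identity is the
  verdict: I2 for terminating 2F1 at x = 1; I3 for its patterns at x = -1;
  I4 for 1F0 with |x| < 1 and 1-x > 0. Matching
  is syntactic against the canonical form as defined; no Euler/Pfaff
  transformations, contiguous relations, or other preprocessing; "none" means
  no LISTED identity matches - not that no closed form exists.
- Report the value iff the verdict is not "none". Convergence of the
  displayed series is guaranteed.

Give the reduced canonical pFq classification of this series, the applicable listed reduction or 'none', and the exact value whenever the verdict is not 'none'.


At argument 1: a 2F1 with upper {-3/4, 4}, lower {33/4}, scaled by C = 3. Verdict: Gauss (I1, integer-parameter pattern) matches (x = 1: the Gamma ratio telescopes since c-a-b = 5 > 0 and a = 4 in Z>0). Value: 7395/4096.

The tell: with t_0 = 3, the factor k + 2/3 cancels (top and bottom), leaving prefactor 3.
Adjacent-term ratio: r(k) = 1 * (k-3/4) (k+4) / [(k+33/4) (k+1)] - poly over poly, x = 1 from leading terms; C = 3 at k = 0.
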